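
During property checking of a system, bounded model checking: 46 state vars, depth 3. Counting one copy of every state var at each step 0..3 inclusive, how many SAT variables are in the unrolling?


BMC unrolls to depth k, creating one copy of each state var for steps 0..k.
Step count = 3 + 1 = 4 (steps 0 through 3)
Vars per step = 46
Total = 46 * 4 = 184

184


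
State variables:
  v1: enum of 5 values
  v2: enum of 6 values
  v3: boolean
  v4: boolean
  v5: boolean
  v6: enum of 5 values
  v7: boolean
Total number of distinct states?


State space = product of domain sizes of all variables.
Domain sizes:
  v1 (enum of 5 values): 5
  v2 (enum of 6 values): 6
  v3 (boolean): 2
  v4 (boolean): 2
  v5 (boolean): 2
  v6 (enum of 5 values): 5
  v7 (boolean): 2
Product = 5 * 6 * 2 * 2 * 2 * 5 * 2 = 2400

2400


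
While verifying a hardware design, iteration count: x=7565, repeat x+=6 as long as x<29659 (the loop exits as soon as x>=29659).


Step 1: x goes from 7565 toward 29659 by 6; the body runs while x<29659, so iterations = ceil((bound-start)/step)
Step 2: Distance=22094
Step 3: ceil(22094/6)=3683

3683


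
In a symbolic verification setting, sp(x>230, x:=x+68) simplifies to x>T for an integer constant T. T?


Formula: sp(P, x:=E) = exists old_x. (x = E[old_x/x]) AND P[old_x/x] (old_x is the value of x before the assignment; eliminate old_x by solving x = E[old_x/x] for old_x)
Step 1: Precondition P: x>230, i.e. old_x > 230
Step 2: Assignment gives x = old_x + 68, so old_x = x - 68
Step 3: Substitute into P: x - 68 > 230
Step 4: Simplify: x > 230+68 = 298

298


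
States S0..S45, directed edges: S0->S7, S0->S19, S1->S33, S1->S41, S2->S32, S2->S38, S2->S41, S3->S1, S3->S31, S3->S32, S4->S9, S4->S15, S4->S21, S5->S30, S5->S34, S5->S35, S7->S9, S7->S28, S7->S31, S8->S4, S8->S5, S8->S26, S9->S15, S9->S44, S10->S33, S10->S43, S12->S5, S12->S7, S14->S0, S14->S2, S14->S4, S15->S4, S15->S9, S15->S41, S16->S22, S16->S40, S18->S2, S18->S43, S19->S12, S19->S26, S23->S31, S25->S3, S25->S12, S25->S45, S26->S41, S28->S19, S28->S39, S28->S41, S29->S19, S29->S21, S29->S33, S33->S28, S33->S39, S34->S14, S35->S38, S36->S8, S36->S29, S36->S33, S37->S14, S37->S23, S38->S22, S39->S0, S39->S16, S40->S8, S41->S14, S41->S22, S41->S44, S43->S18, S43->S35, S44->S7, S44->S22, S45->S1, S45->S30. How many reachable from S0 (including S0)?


BFS from S0:
  layer 0: {S0}
  layer 1: {S7, S19}
  layer 2: {S9, S12, S26, S28, S31}
  layer 3: {S5, S15, S39, S41, S44}
  layer 4: {S4, S14, S16, S22, S30, S34, S35}
  layer 5: {S2, S21, S38, S40}
  layer 6: {S8, S32}
Reachable set: {S0, S2, S4, S5, S7, S8, S9, S12, S14, S15, S16, S19, S21, S22, S26, S28, S30, S31, S32, S34, S35, S38, S39, S40, S41, S44}
Count = 26

26


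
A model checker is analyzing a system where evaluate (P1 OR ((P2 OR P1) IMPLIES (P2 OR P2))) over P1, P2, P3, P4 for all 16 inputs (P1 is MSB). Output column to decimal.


Formula: (P1 OR ((P2 OR P1) IMPLIES (P2 OR P2))) over P1, P2, P3, P4 (16 rows)
Evaluate each row (bits = P1,P2,P3,P4, MSB first):
  row 0 [0000]: (0 OR ((0 OR 0) IMPLIES (0 OR 0))) -> 1
  row 1 [0001]: (0 OR ((0 OR 0) IMPLIES (0 OR 0))) -> 1
  row 2 [0010]: (0 OR ((0 OR 0) IMPLIES (0 OR 0))) -> 1
  row 3 [0011]: (0 OR ((0 OR 0) IMPLIES (0 OR 0))) -> 1
  row 4 [0100]: (0 OR ((1 OR 0) IMPLIES (1 OR 1))) -> 1
  row 5 [0101]: (0 OR ((1 OR 0) IMPLIES (1 OR 1))) -> 1
  row 6 [0110]: (0 OR ((1 OR 0) IMPLIES (1 OR 1))) -> 1
  row 7 [0111]: (0 OR ((1 OR 0) IMPLIES (1 OR 1))) -> 1
  row 8 [1000]: (1 OR ((0 OR 1) IMPLIES (0 OR 0))) -> 1
  row 9 [1001]: (1 OR ((0 OR 1) IMPLIES (0 OR 0))) -> 1
  row 10 [1010]: (1 OR ((0 OR 1) IMPLIES (0 OR 0))) -> 1
  row 11 [1011]: (1 OR ((0 OR 1) IMPLIES (0 OR 0))) -> 1
  row 12 [1100]: (1 OR ((1 OR 1) IMPLIES (1 OR 1))) -> 1
  row 13 [1101]: (1 OR ((1 OR 1) IMPLIES (1 OR 1))) -> 1
  row 14 [1110]: (1 OR ((1 OR 1) IMPLIES (1 OR 1))) -> 1
  row 15 [1111]: (1 OR ((1 OR 1) IMPLIES (1 OR 1))) -> 1
Full result column, 4 rows per line (P1,P2 fixed per line; P3,P4 runs 00..11 left to right):
  rows 0-3 [P1,P2=00]: 1111  = hex F
  rows 4-7 [P1,P2=01]: 1111  = hex F
  rows 8-11 [P1,P2=10]: 1111  = hex F
  rows 12-15 [P1,P2=11]: 1111  = hex F
Output column (row 0 .. row 15) = 1111111111111111
Output column grouped in 4s = 1111 1111 1111 1111 = 0xFFFF
Convert to decimal digit by digit (value = value*16 + digit):
  F -> 15
  15*16 + 15 (F) = 255
  255*16 + 15 (F) = 4095
  4095*16 + 15 (F) = 65535
Decimal = 65535

65535


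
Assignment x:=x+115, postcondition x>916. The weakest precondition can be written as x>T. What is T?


Formula: wp(x:=E, P) = P[E/x] (substitute E for x in postcondition)
Step 1: Postcondition: x>916
Step 2: Substitute x+115 for x: x+115>916
Step 3: Solve for x: x > 916-115 = 801

801


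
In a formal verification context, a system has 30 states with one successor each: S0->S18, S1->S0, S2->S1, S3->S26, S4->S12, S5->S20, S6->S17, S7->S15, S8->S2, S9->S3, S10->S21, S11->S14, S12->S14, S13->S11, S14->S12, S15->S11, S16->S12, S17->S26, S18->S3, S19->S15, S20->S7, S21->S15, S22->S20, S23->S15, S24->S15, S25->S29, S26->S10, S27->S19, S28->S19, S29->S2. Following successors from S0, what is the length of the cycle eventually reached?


Trace from S0 until a state repeats:
  S0 -> S18 -> S3 -> S26 -> S10 -> S21 -> S15 -> S11 -> S14 -> S12 -> S14
S14 first seen at step 8, revisited at step 10.
Cycle length = 10 - 8 = 2

2


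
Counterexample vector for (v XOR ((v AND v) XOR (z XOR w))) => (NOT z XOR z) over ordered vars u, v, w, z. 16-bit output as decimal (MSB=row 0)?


F1 = (v XOR ((v AND v) XOR (z XOR w)))
F2 = (NOT z XOR z)
Counterexample to F1=>F2 is where F1=1 and F2=0.
Evaluate each row (bits = u,v,w,z, MSB first):
  row 0 [0000]: F1=0 F2=1 -> F1&~F2 -> 0
  row 1 [0001]: F1=1 F2=1 -> F1&~F2 -> 0
  row 2 [0010]: F1=1 F2=1 -> F1&~F2 -> 0
  row 3 [0011]: F1=0 F2=1 -> F1&~F2 -> 0
  row 4 [0100]: F1=0 F2=1 -> F1&~F2 -> 0
  row 5 [0101]: F1=1 F2=1 -> F1&~F2 -> 0
  row 6 [0110]: F1=1 F2=1 -> F1&~F2 -> 0
  row 7 [0111]: F1=0 F2=1 -> F1&~F2 -> 0
  row 8 [1000]: F1=0 F2=1 -> F1&~F2 -> 0
  row 9 [1001]: F1=1 F2=1 -> F1&~F2 -> 0
  row 10 [1010]: F1=1 F2=1 -> F1&~F2 -> 0
  row 11 [1011]: F1=0 F2=1 -> F1&~F2 -> 0
  row 12 [1100]: F1=0 F2=1 -> F1&~F2 -> 0
  row 13 [1101]: F1=1 F2=1 -> F1&~F2 -> 0
  row 14 [1110]: F1=1 F2=1 -> F1&~F2 -> 0
  row 15 [1111]: F1=0 F2=1 -> F1&~F2 -> 0
Full result column, 4 rows per line (u,v fixed per line; w,z runs 00..11 left to right):
  rows 0-3 [u,v=00]: 0000  = hex 0
  rows 4-7 [u,v=01]: 0000  = hex 0
  rows 8-11 [u,v=10]: 0000  = hex 0
  rows 12-15 [u,v=11]: 0000  = hex 0
Counterexample vector (row 0 .. row 15) = 0000000000000000
Output column grouped in 4s = 0000 0000 0000 0000 = 0x0000
Convert to decimal digit by digit (value = value*16 + digit):
  0 -> 0
  0*16 + 0 = 0
  0*16 + 0 = 0
  0*16 + 0 = 0
Decimal = 0

0


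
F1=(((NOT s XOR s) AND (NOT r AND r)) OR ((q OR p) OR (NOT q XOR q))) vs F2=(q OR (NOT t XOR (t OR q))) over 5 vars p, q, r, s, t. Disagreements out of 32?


F1 = (((NOT s XOR s) AND (NOT r AND r)) OR ((q OR p) OR (NOT q XOR q)))
F2 = (q OR (NOT t XOR (t OR q)))
Evaluate both on each of 32 rows (bits = p,q,r,s,t):
  row 0 [00000]: F1=1 F2=1 -> 0
  row 1 [00001]: F1=1 F2=1 -> 0
  row 2 [00010]: F1=1 F2=1 -> 0
  row 3 [00011]: F1=1 F2=1 -> 0
  row 4 [00100]: F1=1 F2=1 -> 0
  row 5 [00101]: F1=1 F2=1 -> 0
  row 6 [00110]: F1=1 F2=1 -> 0
  row 7 [00111]: F1=1 F2=1 -> 0
  row 8 [01000]: F1=1 F2=1 -> 0
  row 9 [01001]: F1=1 F2=1 -> 0
  row 10 [01010]: F1=1 F2=1 -> 0
  row 11 [01011]: F1=1 F2=1 -> 0
  row 12 [01100]: F1=1 F2=1 -> 0
  row 13 [01101]: F1=1 F2=1 -> 0
  row 14 [01110]: F1=1 F2=1 -> 0
  row 15 [01111]: F1=1 F2=1 -> 0
  row 16 [10000]: F1=1 F2=1 -> 0
  row 17 [10001]: F1=1 F2=1 -> 0
  row 18 [10010]: F1=1 F2=1 -> 0
  row 19 [10011]: F1=1 F2=1 -> 0
  row 20 [10100]: F1=1 F2=1 -> 0
  row 21 [10101]: F1=1 F2=1 -> 0
  row 22 [10110]: F1=1 F2=1 -> 0
  row 23 [10111]: F1=1 F2=1 -> 0
  row 24 [11000]: F1=1 F2=1 -> 0
  row 25 [11001]: F1=1 F2=1 -> 0
  row 26 [11010]: F1=1 F2=1 -> 0
  row 27 [11011]: F1=1 F2=1 -> 0
  row 28 [11100]: F1=1 F2=1 -> 0
  row 29 [11101]: F1=1 F2=1 -> 0
  row 30 [11110]: F1=1 F2=1 -> 0
  row 31 [11111]: F1=1 F2=1 -> 0
Full result column, 8 rows per line (p,q fixed per line; r,s,t runs 000..111 left to right):
  rows 0-7 [p,q=00]: 00000000  (ones: 0)
  rows 8-15 [p,q=01]: 00000000  (ones: 0)
  rows 16-23 [p,q=10]: 00000000  (ones: 0)
  rows 24-31 [p,q=11]: 00000000  (ones: 0)
Disagreements = 0+0+0+0 = 0

0


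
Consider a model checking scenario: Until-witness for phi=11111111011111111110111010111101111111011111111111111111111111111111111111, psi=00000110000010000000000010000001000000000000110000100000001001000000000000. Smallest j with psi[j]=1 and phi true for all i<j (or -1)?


(phi U psi) at 0: need smallest j with psi[j]=1 and phi[i]=1 for all i in [0,j).
Scan from step 0:
  step 0: phi=1, psi=0 -> continue
  step 1: phi=1, psi=0 -> continue
  step 2: phi=1, psi=0 -> continue
  step 3: phi=1, psi=0 -> continue
  step 5: psi=1 and phi held for [0,5) -> witness found
Witness step = 5

5


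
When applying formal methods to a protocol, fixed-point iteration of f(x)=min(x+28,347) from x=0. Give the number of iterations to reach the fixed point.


Step 1: x=0, cap=347, increment=28
Step 2: x grows by 28 each step until capped at 347; fixed point is x=347
Step 3: iterations = ceil(347/28) = 13

13


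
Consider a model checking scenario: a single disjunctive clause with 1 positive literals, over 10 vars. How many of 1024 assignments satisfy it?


Step 1: Total=2^10=1024
Step 2: Unsat when all 1 false: 2^9=512
Step 3: Sat=1024-512=512

512


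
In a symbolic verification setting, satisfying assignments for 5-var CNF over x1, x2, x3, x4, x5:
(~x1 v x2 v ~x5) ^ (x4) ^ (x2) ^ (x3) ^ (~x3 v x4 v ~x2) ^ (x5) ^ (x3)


CNF with 7 clauses over 5 vars (32 assignments).
An assignment satisfies CNF iff every clause has >=1 true literal.
Check each row (bits = x1,x2,x3,x4,x5; clause T/F shown):
  row 0 [00000]: clauses=TFFFTFF -> 0
  row 1 [00001]: clauses=TFFFTTF -> 0
  row 2 [00010]: clauses=TTFFTFF -> 0
  row 3 [00011]: clauses=TTFFTTF -> 0
  row 4 [00100]: clauses=TFFTTFT -> 0
  row 5 [00101]: clauses=TFFTTTT -> 0
  row 6 [00110]: clauses=TTFTTFT -> 0
  row 7 [00111]: clauses=TTFTTTT -> 0
  row 8 [01000]: clauses=TFTFTFF -> 0
  row 9 [01001]: clauses=TFTFTTF -> 0
  row 10 [01010]: clauses=TTTFTFF -> 0
  row 11 [01011]: clauses=TTTFTTF -> 0
  row 12 [01100]: clauses=TFTTFFT -> 0
  row 13 [01101]: clauses=TFTTFTT -> 0
  row 14 [01110]: clauses=TTTTTFT -> 0
  row 15 [01111]: clauses=TTTTTTT -> 1
  row 16 [10000]: clauses=TFFFTFF -> 0
  row 17 [10001]: clauses=FFFFTTF -> 0
  row 18 [10010]: clauses=TTFFTFF -> 0
  row 19 [10011]: clauses=FTFFTTF -> 0
  row 20 [10100]: clauses=TFFTTFT -> 0
  row 21 [10101]: clauses=FFFTTTT -> 0
  row 22 [10110]: clauses=TTFTTFT -> 0
  row 23 [10111]: clauses=FTFTTTT -> 0
  row 24 [11000]: clauses=TFTFTFF -> 0
  row 25 [11001]: clauses=TFTFTTF -> 0
  row 26 [11010]: clauses=TTTFTFF -> 0
  row 27 [11011]: clauses=TTTFTTF -> 0
  row 28 [11100]: clauses=TFTTFFT -> 0
  row 29 [11101]: clauses=TFTTFTT -> 0
  row 30 [11110]: clauses=TTTTTFT -> 0
  row 31 [11111]: clauses=TTTTTTT -> 1
Full result column, 8 rows per line (x1,x2 fixed per line; x3,x4,x5 runs 000..111 left to right):
  rows 0-7 [x1,x2=00]: 00000000  (ones: 0)
  rows 8-15 [x1,x2=01]: 00000001  (ones: 1)
  rows 16-23 [x1,x2=10]: 00000000  (ones: 0)
  rows 24-31 [x1,x2=11]: 00000001  (ones: 1)
Satisfying assignments = 0+1+0+1 = 2

2


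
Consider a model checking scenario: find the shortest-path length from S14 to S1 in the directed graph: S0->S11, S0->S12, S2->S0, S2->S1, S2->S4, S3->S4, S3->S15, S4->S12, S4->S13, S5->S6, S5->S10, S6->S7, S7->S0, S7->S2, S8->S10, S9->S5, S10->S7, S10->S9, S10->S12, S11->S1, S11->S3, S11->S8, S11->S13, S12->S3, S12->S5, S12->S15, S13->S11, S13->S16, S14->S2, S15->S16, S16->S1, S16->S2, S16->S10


BFS layer-by-layer from S14:
  dist 0: {S14}
  dist 1: {S2}
  dist 2: {S0, S1, S4}
  -> S1 reached at distance 2
Shortest path length = 2

2


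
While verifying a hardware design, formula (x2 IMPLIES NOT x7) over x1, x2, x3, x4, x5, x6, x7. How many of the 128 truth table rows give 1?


Formula: (x2 IMPLIES NOT x7) over 7 vars (128 rows)
Evaluate each row (x1, x2, x3, x4, x5, x6, x7 as bits, MSB first):
  row 0 [0000000]: (0 IMPLIES NOT 0) -> 1
  row 1 [0000001]: (0 IMPLIES NOT 1) -> 1
  row 2 [0000010]: (0 IMPLIES NOT 0) -> 1
  row 3 [0000011]: (0 IMPLIES NOT 1) -> 1
  row 4 [0000100]: (0 IMPLIES NOT 0) -> 1
  (every remaining row is evaluated the same way; all 128 results are listed next)
Full result column, 8 rows per line (x1,x2,x3,x4 fixed per line; x5,x6,x7 runs 000..111 left to right):
  rows 0-7 [x1,x2,x3,x4=0000]: 11111111  (ones: 8)
  rows 8-15 [x1,x2,x3,x4=0001]: 11111111  (ones: 8)
  rows 16-23 [x1,x2,x3,x4=0010]: 11111111  (ones: 8)
  rows 24-31 [x1,x2,x3,x4=0011]: 11111111  (ones: 8)
  rows 32-39 [x1,x2,x3,x4=0100]: 10101010  (ones: 4)
  rows 40-47 [x1,x2,x3,x4=0101]: 10101010  (ones: 4)
  rows 48-55 [x1,x2,x3,x4=0110]: 10101010  (ones: 4)
  rows 56-63 [x1,x2,x3,x4=0111]: 10101010  (ones: 4)
  rows 64-71 [x1,x2,x3,x4=1000]: 11111111  (ones: 8)
  rows 72-79 [x1,x2,x3,x4=1001]: 11111111  (ones: 8)
  rows 80-87 [x1,x2,x3,x4=1010]: 11111111  (ones: 8)
  rows 88-95 [x1,x2,x3,x4=1011]: 11111111  (ones: 8)
  rows 96-103 [x1,x2,x3,x4=1100]: 10101010  (ones: 4)
  rows 104-111 [x1,x2,x3,x4=1101]: 10101010  (ones: 4)
  rows 112-119 [x1,x2,x3,x4=1110]: 10101010  (ones: 4)
  rows 120-127 [x1,x2,x3,x4=1111]: 10101010  (ones: 4)
Count of 1-rows = 8+8+8+8+4+4+4+4+8+8+8+8+4+4+4+4 = 96

96


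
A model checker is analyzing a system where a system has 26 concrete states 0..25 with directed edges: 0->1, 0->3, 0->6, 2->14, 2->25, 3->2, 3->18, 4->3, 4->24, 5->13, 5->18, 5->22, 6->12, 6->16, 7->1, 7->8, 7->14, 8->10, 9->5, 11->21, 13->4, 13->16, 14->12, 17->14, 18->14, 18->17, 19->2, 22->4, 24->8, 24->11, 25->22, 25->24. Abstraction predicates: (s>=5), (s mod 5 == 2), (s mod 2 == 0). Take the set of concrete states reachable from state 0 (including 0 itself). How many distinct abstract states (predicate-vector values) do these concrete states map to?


BFS from 0:
Concrete reachable: {0, 1, 2, 3, 4, 6, 8, 10, 11, 12, 14, 16, 17, 18, 21, 22, 24, 25}
Abstract via predicates (s>=5), (s mod 5 == 2), (s mod 2 == 0):
  (0,0,0) <- {1, 3}
  (0,0,1) <- {0, 4}
  (0,1,1) <- {2}
  (1,0,0) <- {11, 21, 25}
  (1,0,1) <- {6, 8, 10, 14, 16, 18, 24}
  (1,1,0) <- {17}
  (1,1,1) <- {12, 22}
Distinct abstract states = 7

7


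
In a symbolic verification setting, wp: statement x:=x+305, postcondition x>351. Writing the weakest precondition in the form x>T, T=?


Formula: wp(x:=E, P) = P[E/x] (substitute E for x in postcondition)
Step 1: Postcondition: x>351
Step 2: Substitute x+305 for x: x+305>351
Step 3: Solve for x: x > 351-305 = 46

46


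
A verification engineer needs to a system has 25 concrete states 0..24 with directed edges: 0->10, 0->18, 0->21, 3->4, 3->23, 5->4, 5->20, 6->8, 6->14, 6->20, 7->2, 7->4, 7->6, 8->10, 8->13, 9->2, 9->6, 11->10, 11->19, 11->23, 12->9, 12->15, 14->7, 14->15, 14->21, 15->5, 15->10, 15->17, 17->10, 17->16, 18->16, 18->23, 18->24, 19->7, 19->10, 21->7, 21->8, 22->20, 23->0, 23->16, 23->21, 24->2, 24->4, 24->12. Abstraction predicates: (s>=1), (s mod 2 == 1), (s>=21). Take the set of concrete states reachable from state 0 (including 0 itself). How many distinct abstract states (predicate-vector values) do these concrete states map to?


BFS from 0:
Concrete reachable: {0, 2, 4, 5, 6, 7, 8, 9, 10, 12, 13, 14, 15, 16, 17, 18, 20, 21, 23, 24}
Abstract via predicates (s>=1), (s mod 2 == 1), (s>=21):
  (0,0,0) <- {0}
  (1,0,0) <- {2, 4, 6, 8, 10, 12, 14, 16, 18, 20}
  (1,0,1) <- {24}
  (1,1,0) <- {5, 7, 9, 13, 15, 17}
  (1,1,1) <- {21, 23}
Distinct abstract states = 5

5


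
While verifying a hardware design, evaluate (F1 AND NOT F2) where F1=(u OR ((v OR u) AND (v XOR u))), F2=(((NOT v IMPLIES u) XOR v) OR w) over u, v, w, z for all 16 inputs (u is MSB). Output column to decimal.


F1 = (u OR ((v OR u) AND (v XOR u)))
F2 = (((NOT v IMPLIES u) XOR v) OR w)
Counterexample to F1=>F2 is where F1=1 and F2=0.
Evaluate each row (bits = u,v,w,z, MSB first):
  row 0 [0000]: F1=0 F2=0 -> F1&~F2 -> 0
  row 1 [0001]: F1=0 F2=0 -> F1&~F2 -> 0
  row 2 [0010]: F1=0 F2=1 -> F1&~F2 -> 0
  row 3 [0011]: F1=0 F2=1 -> F1&~F2 -> 0
  row 4 [0100]: F1=1 F2=0 -> F1&~F2 -> 1
  row 5 [0101]: F1=1 F2=0 -> F1&~F2 -> 1
  row 6 [0110]: F1=1 F2=1 -> F1&~F2 -> 0
  row 7 [0111]: F1=1 F2=1 -> F1&~F2 -> 0
  row 8 [1000]: F1=1 F2=1 -> F1&~F2 -> 0
  row 9 [1001]: F1=1 F2=1 -> F1&~F2 -> 0
  row 10 [1010]: F1=1 F2=1 -> F1&~F2 -> 0
  row 11 [1011]: F1=1 F2=1 -> F1&~F2 -> 0
  row 12 [1100]: F1=1 F2=0 -> F1&~F2 -> 1
  row 13 [1101]: F1=1 F2=0 -> F1&~F2 -> 1
  row 14 [1110]: F1=1 F2=1 -> F1&~F2 -> 0
  row 15 [1111]: F1=1 F2=1 -> F1&~F2 -> 0
Full result column, 4 rows per line (u,v fixed per line; w,z runs 00..11 left to right):
  rows 0-3 [u,v=00]: 0000  = hex 0
  rows 4-7 [u,v=01]: 1100  = hex C
  rows 8-11 [u,v=10]: 0000  = hex 0
  rows 12-15 [u,v=11]: 1100  = hex C
Counterexample vector (row 0 .. row 15) = 0000110000001100
Output column grouped in 4s = 0000 1100 0000 1100 = 0x0C0C
Convert to decimal digit by digit (value = value*16 + digit):
  0 -> 0
  0*16 + 12 (C) = 12
  12*16 + 0 = 192
  192*16 + 12 (C) = 3084
Decimal = 3084

3084


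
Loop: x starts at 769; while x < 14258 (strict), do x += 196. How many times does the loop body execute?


Step 1: x goes from 769 toward 14258 by 196; the body runs while x<14258, so iterations = ceil((bound-start)/step)
Step 2: Distance=13489
Step 3: ceil(13489/196)=69

69


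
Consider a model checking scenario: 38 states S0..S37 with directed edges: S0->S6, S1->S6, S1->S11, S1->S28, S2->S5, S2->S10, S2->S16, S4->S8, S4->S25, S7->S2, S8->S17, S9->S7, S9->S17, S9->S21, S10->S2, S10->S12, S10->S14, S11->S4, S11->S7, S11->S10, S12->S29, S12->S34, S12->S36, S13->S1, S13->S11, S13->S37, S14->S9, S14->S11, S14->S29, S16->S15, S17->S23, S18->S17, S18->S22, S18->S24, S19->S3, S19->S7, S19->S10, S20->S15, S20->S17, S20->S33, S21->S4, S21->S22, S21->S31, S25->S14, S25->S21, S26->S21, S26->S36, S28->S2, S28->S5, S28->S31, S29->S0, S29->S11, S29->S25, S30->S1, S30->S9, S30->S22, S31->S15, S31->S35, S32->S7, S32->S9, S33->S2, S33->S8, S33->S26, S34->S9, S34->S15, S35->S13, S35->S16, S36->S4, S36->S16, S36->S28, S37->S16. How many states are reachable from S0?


BFS from S0:
  layer 0: {S0}
  layer 1: {S6}
Reachable set: {S0, S6}
Count = 2

2


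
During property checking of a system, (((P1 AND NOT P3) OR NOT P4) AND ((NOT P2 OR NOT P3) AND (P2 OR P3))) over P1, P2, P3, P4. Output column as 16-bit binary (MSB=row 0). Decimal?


Formula: (((P1 AND NOT P3) OR NOT P4) AND ((NOT P2 OR NOT P3) AND (P2 OR P3))) over P1, P2, P3, P4 (16 rows)
Evaluate each row (bits = P1,P2,P3,P4, MSB first):
  row 0 [0000]: (((0 AND NOT 0) OR NOT 0) AND ((NOT 0 OR NOT 0) AND (0 OR 0))) -> 0
  row 1 [0001]: (((0 AND NOT 0) OR NOT 1) AND ((NOT 0 OR NOT 0) AND (0 OR 0))) -> 0
  row 2 [0010]: (((0 AND NOT 1) OR NOT 0) AND ((NOT 0 OR NOT 1) AND (0 OR 1))) -> 1
  row 3 [0011]: (((0 AND NOT 1) OR NOT 1) AND ((NOT 0 OR NOT 1) AND (0 OR 1))) -> 0
  row 4 [0100]: (((0 AND NOT 0) OR NOT 0) AND ((NOT 1 OR NOT 0) AND (1 OR 0))) -> 1
  row 5 [0101]: (((0 AND NOT 0) OR NOT 1) AND ((NOT 1 OR NOT 0) AND (1 OR 0))) -> 0
  row 6 [0110]: (((0 AND NOT 1) OR NOT 0) AND ((NOT 1 OR NOT 1) AND (1 OR 1))) -> 0
  row 7 [0111]: (((0 AND NOT 1) OR NOT 1) AND ((NOT 1 OR NOT 1) AND (1 OR 1))) -> 0
  row 8 [1000]: (((1 AND NOT 0) OR NOT 0) AND ((NOT 0 OR NOT 0) AND (0 OR 0))) -> 0
  row 9 [1001]: (((1 AND NOT 0) OR NOT 1) AND ((NOT 0 OR NOT 0) AND (0 OR 0))) -> 0
  row 10 [1010]: (((1 AND NOT 1) OR NOT 0) AND ((NOT 0 OR NOT 1) AND (0 OR 1))) -> 1
  row 11 [1011]: (((1 AND NOT 1) OR NOT 1) AND ((NOT 0 OR NOT 1) AND (0 OR 1))) -> 0
  row 12 [1100]: (((1 AND NOT 0) OR NOT 0) AND ((NOT 1 OR NOT 0) AND (1 OR 0))) -> 1
  row 13 [1101]: (((1 AND NOT 0) OR NOT 1) AND ((NOT 1 OR NOT 0) AND (1 OR 0))) -> 1
  row 14 [1110]: (((1 AND NOT 1) OR NOT 0) AND ((NOT 1 OR NOT 1) AND (1 OR 1))) -> 0
  row 15 [1111]: (((1 AND NOT 1) OR NOT 1) AND ((NOT 1 OR NOT 1) AND (1 OR 1))) -> 0
Full result column, 4 rows per line (P1,P2 fixed per line; P3,P4 runs 00..11 left to right):
  rows 0-3 [P1,P2=00]: 0010  = hex 2
  rows 4-7 [P1,P2=01]: 1000  = hex 8
  rows 8-11 [P1,P2=10]: 0010  = hex 2
  rows 12-15 [P1,P2=11]: 1100  = hex C
Output column (row 0 .. row 15) = 0010100000101100
Output column grouped in 4s = 0010 1000 0010 1100 = 0x282C
Convert to decimal digit by digit (value = value*16 + digit):
  2 -> 2
  2*16 + 8 = 40
  40*16 + 2 = 642
  642*16 + 12 (C) = 10284
Decimal = 10284

10284


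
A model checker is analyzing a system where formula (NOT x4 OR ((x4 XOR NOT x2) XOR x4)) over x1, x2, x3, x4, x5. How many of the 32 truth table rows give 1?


Formula: (NOT x4 OR ((x4 XOR NOT x2) XOR x4)) over 5 vars (32 rows)
Evaluate each row (x1, x2, x3, x4, x5 as bits, MSB first):
  row 0 [00000]: (NOT 0 OR ((0 XOR NOT 0) XOR 0)) -> 1
  row 1 [00001]: (NOT 0 OR ((0 XOR NOT 0) XOR 0)) -> 1
  row 2 [00010]: (NOT 1 OR ((1 XOR NOT 0) XOR 1)) -> 1
  row 3 [00011]: (NOT 1 OR ((1 XOR NOT 0) XOR 1)) -> 1
  row 4 [00100]: (NOT 0 OR ((0 XOR NOT 0) XOR 0)) -> 1
  row 5 [00101]: (NOT 0 OR ((0 XOR NOT 0) XOR 0)) -> 1
  row 6 [00110]: (NOT 1 OR ((1 XOR NOT 0) XOR 1)) -> 1
  row 7 [00111]: (NOT 1 OR ((1 XOR NOT 0) XOR 1)) -> 1
  row 8 [01000]: (NOT 0 OR ((0 XOR NOT 1) XOR 0)) -> 1
  row 9 [01001]: (NOT 0 OR ((0 XOR NOT 1) XOR 0)) -> 1
  row 10 [01010]: (NOT 1 OR ((1 XOR NOT 1) XOR 1)) -> 0
  row 11 [01011]: (NOT 1 OR ((1 XOR NOT 1) XOR 1)) -> 0
  row 12 [01100]: (NOT 0 OR ((0 XOR NOT 1) XOR 0)) -> 1
  row 13 [01101]: (NOT 0 OR ((0 XOR NOT 1) XOR 0)) -> 1
  row 14 [01110]: (NOT 1 OR ((1 XOR NOT 1) XOR 1)) -> 0
  row 15 [01111]: (NOT 1 OR ((1 XOR NOT 1) XOR 1)) -> 0
  row 16 [10000]: (NOT 0 OR ((0 XOR NOT 0) XOR 0)) -> 1
  row 17 [10001]: (NOT 0 OR ((0 XOR NOT 0) XOR 0)) -> 1
  row 18 [10010]: (NOT 1 OR ((1 XOR NOT 0) XOR 1)) -> 1
  row 19 [10011]: (NOT 1 OR ((1 XOR NOT 0) XOR 1)) -> 1
  row 20 [10100]: (NOT 0 OR ((0 XOR NOT 0) XOR 0)) -> 1
  row 21 [10101]: (NOT 0 OR ((0 XOR NOT 0) XOR 0)) -> 1
  row 22 [10110]: (NOT 1 OR ((1 XOR NOT 0) XOR 1)) -> 1
  row 23 [10111]: (NOT 1 OR ((1 XOR NOT 0) XOR 1)) -> 1
  row 24 [11000]: (NOT 0 OR ((0 XOR NOT 1) XOR 0)) -> 1
  row 25 [11001]: (NOT 0 OR ((0 XOR NOT 1) XOR 0)) -> 1
  row 26 [11010]: (NOT 1 OR ((1 XOR NOT 1) XOR 1)) -> 0
  row 27 [11011]: (NOT 1 OR ((1 XOR NOT 1) XOR 1)) -> 0
  row 28 [11100]: (NOT 0 OR ((0 XOR NOT 1) XOR 0)) -> 1
  row 29 [11101]: (NOT 0 OR ((0 XOR NOT 1) XOR 0)) -> 1
  row 30 [11110]: (NOT 1 OR ((1 XOR NOT 1) XOR 1)) -> 0
  row 31 [11111]: (NOT 1 OR ((1 XOR NOT 1) XOR 1)) -> 0
Full result column, 8 rows per line (x1,x2 fixed per line; x3,x4,x5 runs 000..111 left to right):
  rows 0-7 [x1,x2=00]: 11111111  (ones: 8)
  rows 8-15 [x1,x2=01]: 11001100  (ones: 4)
  rows 16-23 [x1,x2=10]: 11111111  (ones: 8)
  rows 24-31 [x1,x2=11]: 11001100  (ones: 4)
Count of 1-rows = 8+4+8+4 = 24

24


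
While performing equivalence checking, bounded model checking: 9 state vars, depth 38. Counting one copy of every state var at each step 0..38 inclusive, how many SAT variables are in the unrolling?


BMC unrolls to depth k, creating one copy of each state var for steps 0..k.
Step count = 38 + 1 = 39 (steps 0 through 38)
Vars per step = 9
Total = 9 * 39 = 351

351


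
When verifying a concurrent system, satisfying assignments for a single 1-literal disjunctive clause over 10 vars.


Step 1: Total=2^10=1024
Step 2: Unsat when all 1 false: 2^9=512
Step 3: Sat=1024-512=512

512


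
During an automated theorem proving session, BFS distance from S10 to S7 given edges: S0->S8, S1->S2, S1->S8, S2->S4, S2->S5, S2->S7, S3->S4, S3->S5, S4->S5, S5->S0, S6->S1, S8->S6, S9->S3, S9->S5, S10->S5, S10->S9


BFS layer-by-layer from S10:
  dist 0: {S10}
  dist 1: {S5, S9}
  dist 2: {S0, S3}
  dist 3: {S4, S8}
  dist 4: {S6}
  dist 5: {S1}
  dist 6: {S2}
  dist 7: {S7}
  -> S7 reached at distance 7
Shortest path length = 7

7


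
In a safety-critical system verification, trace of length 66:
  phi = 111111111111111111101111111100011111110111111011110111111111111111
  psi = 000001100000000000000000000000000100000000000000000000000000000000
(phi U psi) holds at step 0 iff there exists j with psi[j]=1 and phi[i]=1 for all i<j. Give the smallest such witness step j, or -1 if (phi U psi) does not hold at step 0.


(phi U psi) at 0: need smallest j with psi[j]=1 and phi[i]=1 for all i in [0,j).
Scan from step 0:
  step 0: phi=1, psi=0 -> continue
  step 1: phi=1, psi=0 -> continue
  step 2: phi=1, psi=0 -> continue
  step 3: phi=1, psi=0 -> continue
  step 5: psi=1 and phi held for [0,5) -> witness found
Witness step = 5

5


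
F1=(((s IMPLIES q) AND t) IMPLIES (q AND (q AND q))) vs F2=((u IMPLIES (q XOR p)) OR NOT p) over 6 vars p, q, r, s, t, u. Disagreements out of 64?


F1 = (((s IMPLIES q) AND t) IMPLIES (q AND (q AND q)))
F2 = ((u IMPLIES (q XOR p)) OR NOT p)
Evaluate both on each of 64 rows (bits = p,q,r,s,t,u):
  row 0 [000000]: F1=1 F2=1 -> 0
  row 1 [000001]: F1=1 F2=1 -> 0
  row 2 [000010]: F1=0 F2=1 (differ) -> 1
  row 3 [000011]: F1=0 F2=1 (differ) -> 1
  row 4 [000100]: F1=1 F2=1 -> 0
  (every remaining row is evaluated the same way; all 64 results are listed next)
Full result column, 8 rows per line (p,q,r fixed per line; s,t,u runs 000..111 left to right):
  rows 0-7 [p,q,r=000]: 00110000  (ones: 2)
  rows 8-15 [p,q,r=001]: 00110000  (ones: 2)
  rows 16-23 [p,q,r=010]: 00000000  (ones: 0)
  rows 24-31 [p,q,r=011]: 00000000  (ones: 0)
  rows 32-39 [p,q,r=100]: 00110000  (ones: 2)
  rows 40-47 [p,q,r=101]: 00110000  (ones: 2)
  rows 48-55 [p,q,r=110]: 01010101  (ones: 4)
  rows 56-63 [p,q,r=111]: 01010101  (ones: 4)
Disagreements = 2+2+0+0+2+2+4+4 = 16

16


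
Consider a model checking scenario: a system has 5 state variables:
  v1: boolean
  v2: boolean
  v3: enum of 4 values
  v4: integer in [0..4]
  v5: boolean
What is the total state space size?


State space = product of domain sizes of all variables.
Domain sizes:
  v1 (boolean): 2
  v2 (boolean): 2
  v3 (enum of 4 values): 4
  v4 (integer in [0..4]): 5
  v5 (boolean): 2
Product = 2 * 2 * 4 * 5 * 2 = 160

160


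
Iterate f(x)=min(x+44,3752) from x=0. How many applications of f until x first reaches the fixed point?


Step 1: x=0, cap=3752, increment=44
Step 2: x grows by 44 each step until capped at 3752; fixed point is x=3752
Step 3: iterations = ceil(3752/44) = 86

86


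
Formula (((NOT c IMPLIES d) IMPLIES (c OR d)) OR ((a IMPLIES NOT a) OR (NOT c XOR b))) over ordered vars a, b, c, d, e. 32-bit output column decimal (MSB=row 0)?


Formula: (((NOT c IMPLIES d) IMPLIES (c OR d)) OR ((a IMPLIES NOT a) OR (NOT c XOR b))) over a, b, c, d, e (32 rows)
Evaluate each row (bits = a,b,c,d,e, MSB first):
  row 0 [00000]: (((NOT 0 IMPLIES 0) IMPLIES (0 OR 0)) OR ((0 IMPLIES NOT 0) OR (NOT 0 XOR 0))) -> 1
  row 1 [00001]: (((NOT 0 IMPLIES 0) IMPLIES (0 OR 0)) OR ((0 IMPLIES NOT 0) OR (NOT 0 XOR 0))) -> 1
  row 2 [00010]: (((NOT 0 IMPLIES 1) IMPLIES (0 OR 1)) OR ((0 IMPLIES NOT 0) OR (NOT 0 XOR 0))) -> 1
  row 3 [00011]: (((NOT 0 IMPLIES 1) IMPLIES (0 OR 1)) OR ((0 IMPLIES NOT 0) OR (NOT 0 XOR 0))) -> 1
  row 4 [00100]: (((NOT 1 IMPLIES 0) IMPLIES (1 OR 0)) OR ((0 IMPLIES NOT 0) OR (NOT 1 XOR 0))) -> 1
  row 5 [00101]: (((NOT 1 IMPLIES 0) IMPLIES (1 OR 0)) OR ((0 IMPLIES NOT 0) OR (NOT 1 XOR 0))) -> 1
  row 6 [00110]: (((NOT 1 IMPLIES 1) IMPLIES (1 OR 1)) OR ((0 IMPLIES NOT 0) OR (NOT 1 XOR 0))) -> 1
  row 7 [00111]: (((NOT 1 IMPLIES 1) IMPLIES (1 OR 1)) OR ((0 IMPLIES NOT 0) OR (NOT 1 XOR 0))) -> 1
  row 8 [01000]: (((NOT 0 IMPLIES 0) IMPLIES (0 OR 0)) OR ((0 IMPLIES NOT 0) OR (NOT 0 XOR 1))) -> 1
  row 9 [01001]: (((NOT 0 IMPLIES 0) IMPLIES (0 OR 0)) OR ((0 IMPLIES NOT 0) OR (NOT 0 XOR 1))) -> 1
  row 10 [01010]: (((NOT 0 IMPLIES 1) IMPLIES (0 OR 1)) OR ((0 IMPLIES NOT 0) OR (NOT 0 XOR 1))) -> 1
  row 11 [01011]: (((NOT 0 IMPLIES 1) IMPLIES (0 OR 1)) OR ((0 IMPLIES NOT 0) OR (NOT 0 XOR 1))) -> 1
  row 12 [01100]: (((NOT 1 IMPLIES 0) IMPLIES (1 OR 0)) OR ((0 IMPLIES NOT 0) OR (NOT 1 XOR 1))) -> 1
  row 13 [01101]: (((NOT 1 IMPLIES 0) IMPLIES (1 OR 0)) OR ((0 IMPLIES NOT 0) OR (NOT 1 XOR 1))) -> 1
  row 14 [01110]: (((NOT 1 IMPLIES 1) IMPLIES (1 OR 1)) OR ((0 IMPLIES NOT 0) OR (NOT 1 XOR 1))) -> 1
  row 15 [01111]: (((NOT 1 IMPLIES 1) IMPLIES (1 OR 1)) OR ((0 IMPLIES NOT 0) OR (NOT 1 XOR 1))) -> 1
  row 16 [10000]: (((NOT 0 IMPLIES 0) IMPLIES (0 OR 0)) OR ((1 IMPLIES NOT 1) OR (NOT 0 XOR 0))) -> 1
  row 17 [10001]: (((NOT 0 IMPLIES 0) IMPLIES (0 OR 0)) OR ((1 IMPLIES NOT 1) OR (NOT 0 XOR 0))) -> 1
  row 18 [10010]: (((NOT 0 IMPLIES 1) IMPLIES (0 OR 1)) OR ((1 IMPLIES NOT 1) OR (NOT 0 XOR 0))) -> 1
  row 19 [10011]: (((NOT 0 IMPLIES 1) IMPLIES (0 OR 1)) OR ((1 IMPLIES NOT 1) OR (NOT 0 XOR 0))) -> 1
  row 20 [10100]: (((NOT 1 IMPLIES 0) IMPLIES (1 OR 0)) OR ((1 IMPLIES NOT 1) OR (NOT 1 XOR 0))) -> 1
  row 21 [10101]: (((NOT 1 IMPLIES 0) IMPLIES (1 OR 0)) OR ((1 IMPLIES NOT 1) OR (NOT 1 XOR 0))) -> 1
  row 22 [10110]: (((NOT 1 IMPLIES 1) IMPLIES (1 OR 1)) OR ((1 IMPLIES NOT 1) OR (NOT 1 XOR 0))) -> 1
  row 23 [10111]: (((NOT 1 IMPLIES 1) IMPLIES (1 OR 1)) OR ((1 IMPLIES NOT 1) OR (NOT 1 XOR 0))) -> 1
  row 24 [11000]: (((NOT 0 IMPLIES 0) IMPLIES (0 OR 0)) OR ((1 IMPLIES NOT 1) OR (NOT 0 XOR 1))) -> 1
  row 25 [11001]: (((NOT 0 IMPLIES 0) IMPLIES (0 OR 0)) OR ((1 IMPLIES NOT 1) OR (NOT 0 XOR 1))) -> 1
  row 26 [11010]: (((NOT 0 IMPLIES 1) IMPLIES (0 OR 1)) OR ((1 IMPLIES NOT 1) OR (NOT 0 XOR 1))) -> 1
  row 27 [11011]: (((NOT 0 IMPLIES 1) IMPLIES (0 OR 1)) OR ((1 IMPLIES NOT 1) OR (NOT 0 XOR 1))) -> 1
  row 28 [11100]: (((NOT 1 IMPLIES 0) IMPLIES (1 OR 0)) OR ((1 IMPLIES NOT 1) OR (NOT 1 XOR 1))) -> 1
  row 29 [11101]: (((NOT 1 IMPLIES 0) IMPLIES (1 OR 0)) OR ((1 IMPLIES NOT 1) OR (NOT 1 XOR 1))) -> 1
  row 30 [11110]: (((NOT 1 IMPLIES 1) IMPLIES (1 OR 1)) OR ((1 IMPLIES NOT 1) OR (NOT 1 XOR 1))) -> 1
  row 31 [11111]: (((NOT 1 IMPLIES 1) IMPLIES (1 OR 1)) OR ((1 IMPLIES NOT 1) OR (NOT 1 XOR 1))) -> 1
Full result column, 4 rows per line (a,b,c fixed per line; d,e runs 00..11 left to right):
  rows 0-3 [a,b,c=000]: 1111  = hex F
  rows 4-7 [a,b,c=001]: 1111  = hex F
  rows 8-11 [a,b,c=010]: 1111  = hex F
  rows 12-15 [a,b,c=011]: 1111  = hex F
  rows 16-19 [a,b,c=100]: 1111  = hex F
  rows 20-23 [a,b,c=101]: 1111  = hex F
  rows 24-27 [a,b,c=110]: 1111  = hex F
  rows 28-31 [a,b,c=111]: 1111  = hex F
Output column (row 0 .. row 31) = 11111111111111111111111111111111
Output column grouped in 4s = 1111 1111 1111 1111 1111 1111 1111 1111 = 0xFFFFFFFF
Convert to decimal digit by digit (value = value*16 + digit):
  F -> 15
  15*16 + 15 (F) = 255
  255*16 + 15 (F) = 4095
  4095*16 + 15 (F) = 65535
  65535*16 + 15 (F) = 1048575
  1048575*16 + 15 (F) = 16777215
  16777215*16 + 15 (F) = 268435455
  268435455*16 + 15 (F) = 4294967295
Decimal = 4294967295

4294967295


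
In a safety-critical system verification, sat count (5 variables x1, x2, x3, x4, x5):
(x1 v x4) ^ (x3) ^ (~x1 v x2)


CNF with 3 clauses over 5 vars (32 assignments).
An assignment satisfies CNF iff every clause has >=1 true literal.
Check each row (bits = x1,x2,x3,x4,x5; clause T/F shown):
  row 0 [00000]: clauses=FFT -> 0
  row 1 [00001]: clauses=FFT -> 0
  row 2 [00010]: clauses=TFT -> 0
  row 3 [00011]: clauses=TFT -> 0
  row 4 [00100]: clauses=FTT -> 0
  row 5 [00101]: clauses=FTT -> 0
  row 6 [00110]: clauses=TTT -> 1
  row 7 [00111]: clauses=TTT -> 1
  row 8 [01000]: clauses=FFT -> 0
  row 9 [01001]: clauses=FFT -> 0
  row 10 [01010]: clauses=TFT -> 0
  row 11 [01011]: clauses=TFT -> 0
  row 12 [01100]: clauses=FTT -> 0
  row 13 [01101]: clauses=FTT -> 0
  row 14 [01110]: clauses=TTT -> 1
  row 15 [01111]: clauses=TTT -> 1
  row 16 [10000]: clauses=TFF -> 0
  row 17 [10001]: clauses=TFF -> 0
  row 18 [10010]: clauses=TFF -> 0
  row 19 [10011]: clauses=TFF -> 0
  row 20 [10100]: clauses=TTF -> 0
  row 21 [10101]: clauses=TTF -> 0
  row 22 [10110]: clauses=TTF -> 0
  row 23 [10111]: clauses=TTF -> 0
  row 24 [11000]: clauses=TFT -> 0
  row 25 [11001]: clauses=TFT -> 0
  row 26 [11010]: clauses=TFT -> 0
  row 27 [11011]: clauses=TFT -> 0
  row 28 [11100]: clauses=TTT -> 1
  row 29 [11101]: clauses=TTT -> 1
  row 30 [11110]: clauses=TTT -> 1
  row 31 [11111]: clauses=TTT -> 1
Full result column, 8 rows per line (x1,x2 fixed per line; x3,x4,x5 runs 000..111 left to right):
  rows 0-7 [x1,x2=00]: 00000011  (ones: 2)
  rows 8-15 [x1,x2=01]: 00000011  (ones: 2)
  rows 16-23 [x1,x2=10]: 00000000  (ones: 0)
  rows 24-31 [x1,x2=11]: 00001111  (ones: 4)
Satisfying assignments = 2+2+0+4 = 8

8


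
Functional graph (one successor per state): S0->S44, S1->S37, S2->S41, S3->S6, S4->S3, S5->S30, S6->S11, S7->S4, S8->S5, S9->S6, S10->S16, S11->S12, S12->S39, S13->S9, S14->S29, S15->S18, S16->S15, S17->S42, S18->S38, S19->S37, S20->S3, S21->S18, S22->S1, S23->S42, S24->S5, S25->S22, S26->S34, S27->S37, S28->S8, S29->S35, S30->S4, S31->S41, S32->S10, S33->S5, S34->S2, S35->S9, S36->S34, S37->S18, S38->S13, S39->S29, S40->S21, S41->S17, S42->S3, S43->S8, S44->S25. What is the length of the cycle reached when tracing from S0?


Trace from S0 until a state repeats:
  S0 -> S44 -> S25 -> S22 -> S1 -> S37 -> S18 -> S38 -> S13 -> S9 -> S6 -> S11 -> S12 -> S39 -> S29 -> S35 -> S9
S9 first seen at step 9, revisited at step 16.
Cycle length = 16 - 9 = 7

7


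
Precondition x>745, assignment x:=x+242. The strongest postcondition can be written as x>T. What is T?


Formula: sp(P, x:=E) = exists old_x. (x = E[old_x/x]) AND P[old_x/x] (old_x is the value of x before the assignment; eliminate old_x by solving x = E[old_x/x] for old_x)
Step 1: Precondition P: x>745, i.e. old_x > 745
Step 2: Assignment gives x = old_x + 242, so old_x = x - 242
Step 3: Substitute into P: x - 242 > 745
Step 4: Simplify: x > 745+242 = 987

987


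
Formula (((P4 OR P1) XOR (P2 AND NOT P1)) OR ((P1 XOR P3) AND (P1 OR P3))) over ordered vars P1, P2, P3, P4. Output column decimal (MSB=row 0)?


Formula: (((P4 OR P1) XOR (P2 AND NOT P1)) OR ((P1 XOR P3) AND (P1 OR P3))) over P1, P2, P3, P4 (16 rows)
Evaluate each row (bits = P1,P2,P3,P4, MSB first):
  row 0 [0000]: (((0 OR 0) XOR (0 AND NOT 0)) OR ((0 XOR 0) AND (0 OR 0))) -> 0
  row 1 [0001]: (((1 OR 0) XOR (0 AND NOT 0)) OR ((0 XOR 0) AND (0 OR 0))) -> 1
  row 2 [0010]: (((0 OR 0) XOR (0 AND NOT 0)) OR ((0 XOR 1) AND (0 OR 1))) -> 1
  row 3 [0011]: (((1 OR 0) XOR (0 AND NOT 0)) OR ((0 XOR 1) AND (0 OR 1))) -> 1
  row 4 [0100]: (((0 OR 0) XOR (1 AND NOT 0)) OR ((0 XOR 0) AND (0 OR 0))) -> 1
  row 5 [0101]: (((1 OR 0) XOR (1 AND NOT 0)) OR ((0 XOR 0) AND (0 OR 0))) -> 0
  row 6 [0110]: (((0 OR 0) XOR (1 AND NOT 0)) OR ((0 XOR 1) AND (0 OR 1))) -> 1
  row 7 [0111]: (((1 OR 0) XOR (1 AND NOT 0)) OR ((0 XOR 1) AND (0 OR 1))) -> 1
  row 8 [1000]: (((0 OR 1) XOR (0 AND NOT 1)) OR ((1 XOR 0) AND (1 OR 0))) -> 1
  row 9 [1001]: (((1 OR 1) XOR (0 AND NOT 1)) OR ((1 XOR 0) AND (1 OR 0))) -> 1
  row 10 [1010]: (((0 OR 1) XOR (0 AND NOT 1)) OR ((1 XOR 1) AND (1 OR 1))) -> 1
  row 11 [1011]: (((1 OR 1) XOR (0 AND NOT 1)) OR ((1 XOR 1) AND (1 OR 1))) -> 1
  row 12 [1100]: (((0 OR 1) XOR (1 AND NOT 1)) OR ((1 XOR 0) AND (1 OR 0))) -> 1
  row 13 [1101]: (((1 OR 1) XOR (1 AND NOT 1)) OR ((1 XOR 0) AND (1 OR 0))) -> 1
  row 14 [1110]: (((0 OR 1) XOR (1 AND NOT 1)) OR ((1 XOR 1) AND (1 OR 1))) -> 1
  row 15 [1111]: (((1 OR 1) XOR (1 AND NOT 1)) OR ((1 XOR 1) AND (1 OR 1))) -> 1
Full result column, 4 rows per line (P1,P2 fixed per line; P3,P4 runs 00..11 left to right):
  rows 0-3 [P1,P2=00]: 0111  = hex 7
  rows 4-7 [P1,P2=01]: 1011  = hex B
  rows 8-11 [P1,P2=10]: 1111  = hex F
  rows 12-15 [P1,P2=11]: 1111  = hex F
Output column (row 0 .. row 15) = 0111101111111111
Output column grouped in 4s = 0111 1011 1111 1111 = 0x7BFF
Convert to decimal digit by digit (value = value*16 + digit):
  7 -> 7
  7*16 + 11 (B) = 123
  123*16 + 15 (F) = 1983
  1983*16 + 15 (F) = 31743
Decimal = 31743

31743


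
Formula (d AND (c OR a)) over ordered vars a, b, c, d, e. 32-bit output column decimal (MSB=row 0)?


Formula: (d AND (c OR a)) over a, b, c, d, e (32 rows)
Evaluate each row (bits = a,b,c,d,e, MSB first):
  row 0 [00000]: (0 AND (0 OR 0)) -> 0
  row 1 [00001]: (0 AND (0 OR 0)) -> 0
  row 2 [00010]: (1 AND (0 OR 0)) -> 0
  row 3 [00011]: (1 AND (0 OR 0)) -> 0
  row 4 [00100]: (0 AND (1 OR 0)) -> 0
  row 5 [00101]: (0 AND (1 OR 0)) -> 0
  row 6 [00110]: (1 AND (1 OR 0)) -> 1
  row 7 [00111]: (1 AND (1 OR 0)) -> 1
  row 8 [01000]: (0 AND (0 OR 0)) -> 0
  row 9 [01001]: (0 AND (0 OR 0)) -> 0
  row 10 [01010]: (1 AND (0 OR 0)) -> 0
  row 11 [01011]: (1 AND (0 OR 0)) -> 0
  row 12 [01100]: (0 AND (1 OR 0)) -> 0
  row 13 [01101]: (0 AND (1 OR 0)) -> 0
  row 14 [01110]: (1 AND (1 OR 0)) -> 1
  row 15 [01111]: (1 AND (1 OR 0)) -> 1
  row 16 [10000]: (0 AND (0 OR 1)) -> 0
  row 17 [10001]: (0 AND (0 OR 1)) -> 0
  row 18 [10010]: (1 AND (0 OR 1)) -> 1
  row 19 [10011]: (1 AND (0 OR 1)) -> 1
  row 20 [10100]: (0 AND (1 OR 1)) -> 0
  row 21 [10101]: (0 AND (1 OR 1)) -> 0
  row 22 [10110]: (1 AND (1 OR 1)) -> 1
  row 23 [10111]: (1 AND (1 OR 1)) -> 1
  row 24 [11000]: (0 AND (0 OR 1)) -> 0
  row 25 [11001]: (0 AND (0 OR 1)) -> 0
  row 26 [11010]: (1 AND (0 OR 1)) -> 1
  row 27 [11011]: (1 AND (0 OR 1)) -> 1
  row 28 [11100]: (0 AND (1 OR 1)) -> 0
  row 29 [11101]: (0 AND (1 OR 1)) -> 0
  row 30 [11110]: (1 AND (1 OR 1)) -> 1
  row 31 [11111]: (1 AND (1 OR 1)) -> 1
Full result column, 4 rows per line (a,b,c fixed per line; d,e runs 00..11 left to right):
  rows 0-3 [a,b,c=000]: 0000  = hex 0
  rows 4-7 [a,b,c=001]: 0011  = hex 3
  rows 8-11 [a,b,c=010]: 0000  = hex 0
  rows 12-15 [a,b,c=011]: 0011  = hex 3
  rows 16-19 [a,b,c=100]: 0011  = hex 3
  rows 20-23 [a,b,c=101]: 0011  = hex 3
  rows 24-27 [a,b,c=110]: 0011  = hex 3
  rows 28-31 [a,b,c=111]: 0011  = hex 3
Output column (row 0 .. row 31) = 00000011000000110011001100110011
Output column grouped in 4s = 0000 0011 0000 0011 0011 0011 0011 0011 = 0x03033333
Convert to decimal digit by digit (value = value*16 + digit):
  0 -> 0
  0*16 + 3 = 3
  3*16 + 0 = 48
  48*16 + 3 = 771
  771*16 + 3 = 12339
  12339*16 + 3 = 197427
  197427*16 + 3 = 3158835
  3158835*16 + 3 = 50541363
Decimal = 50541363

50541363


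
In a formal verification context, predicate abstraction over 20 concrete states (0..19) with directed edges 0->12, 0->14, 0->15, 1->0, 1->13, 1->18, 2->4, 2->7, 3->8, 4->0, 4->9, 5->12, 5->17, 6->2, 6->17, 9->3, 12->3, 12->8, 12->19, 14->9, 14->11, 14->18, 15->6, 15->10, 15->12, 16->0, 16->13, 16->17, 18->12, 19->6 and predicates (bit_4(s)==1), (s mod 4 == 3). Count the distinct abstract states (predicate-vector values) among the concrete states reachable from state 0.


BFS from 0:
Concrete reachable: {0, 2, 3, 4, 6, 7, 8, 9, 10, 11, 12, 14, 15, 17, 18, 19}
Abstract via predicates (bit_4(s)==1), (s mod 4 == 3):
  (0,0) <- {0, 2, 4, 6, 8, 9, 10, 12, 14}
  (0,1) <- {3, 7, 11, 15}
  (1,0) <- {17, 18}
  (1,1) <- {19}
Distinct abstract states = 4

4


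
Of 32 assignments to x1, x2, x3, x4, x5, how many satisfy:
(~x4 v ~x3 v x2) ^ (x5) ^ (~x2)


CNF with 3 clauses over 5 vars (32 assignments).
An assignment satisfies CNF iff every clause has >=1 true literal.
Check each row (bits = x1,x2,x3,x4,x5; clause T/F shown):
  row 0 [00000]: clauses=TFT -> 0
  row 1 [00001]: clauses=TTT -> 1
  row 2 [00010]: clauses=TFT -> 0
  row 3 [00011]: clauses=TTT -> 1
  row 4 [00100]: clauses=TFT -> 0
  row 5 [00101]: clauses=TTT -> 1
  row 6 [00110]: clauses=FFT -> 0
  row 7 [00111]: clauses=FTT -> 0
  row 8 [01000]: clauses=TFF -> 0
  row 9 [01001]: clauses=TTF -> 0
  row 10 [01010]: clauses=TFF -> 0
  row 11 [01011]: clauses=TTF -> 0
  row 12 [01100]: clauses=TFF -> 0
  row 13 [01101]: clauses=TTF -> 0
  row 14 [01110]: clauses=TFF -> 0
  row 15 [01111]: clauses=TTF -> 0
  row 16 [10000]: clauses=TFT -> 0
  row 17 [10001]: clauses=TTT -> 1
  row 18 [10010]: clauses=TFT -> 0
  row 19 [10011]: clauses=TTT -> 1
  row 20 [10100]: clauses=TFT -> 0
  row 21 [10101]: clauses=TTT -> 1
  row 22 [10110]: clauses=FFT -> 0
  row 23 [10111]: clauses=FTT -> 0
  row 24 [11000]: clauses=TFF -> 0
  row 25 [11001]: clauses=TTF -> 0
  row 26 [11010]: clauses=TFF -> 0
  row 27 [11011]: clauses=TTF -> 0
  row 28 [11100]: clauses=TFF -> 0
  row 29 [11101]: clauses=TTF -> 0
  row 30 [11110]: clauses=TFF -> 0
  row 31 [11111]: clauses=TTF -> 0
Full result column, 8 rows per line (x1,x2 fixed per line; x3,x4,x5 runs 000..111 left to right):
  rows 0-7 [x1,x2=00]: 01010100  (ones: 3)
  rows 8-15 [x1,x2=01]: 00000000  (ones: 0)
  rows 16-23 [x1,x2=10]: 01010100  (ones: 3)
  rows 24-31 [x1,x2=11]: 00000000  (ones: 0)
Satisfying assignments = 3+0+3+0 = 6

6
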